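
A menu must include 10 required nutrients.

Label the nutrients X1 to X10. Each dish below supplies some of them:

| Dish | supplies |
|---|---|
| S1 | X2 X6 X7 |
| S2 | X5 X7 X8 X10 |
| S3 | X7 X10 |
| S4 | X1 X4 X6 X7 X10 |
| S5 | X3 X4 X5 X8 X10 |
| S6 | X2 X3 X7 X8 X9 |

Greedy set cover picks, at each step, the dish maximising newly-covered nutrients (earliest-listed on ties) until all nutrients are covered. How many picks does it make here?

Greedy: pick S4 (covers 5 new) → pick S6 (covers 4 new) → pick S2 (covers 1 new). Total picks: 3.

3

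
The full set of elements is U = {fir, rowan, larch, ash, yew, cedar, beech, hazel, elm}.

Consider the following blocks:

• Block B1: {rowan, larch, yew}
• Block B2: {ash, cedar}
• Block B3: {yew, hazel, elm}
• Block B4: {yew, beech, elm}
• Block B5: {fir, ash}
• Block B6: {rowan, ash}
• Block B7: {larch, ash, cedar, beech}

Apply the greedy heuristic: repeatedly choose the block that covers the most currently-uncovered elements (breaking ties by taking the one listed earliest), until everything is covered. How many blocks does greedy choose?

4

Greedy: pick B7 (covers 4 new) → pick B3 (covers 3 new) → pick B1 (covers 1 new) → pick B5 (covers 1 new). Total picks: 4.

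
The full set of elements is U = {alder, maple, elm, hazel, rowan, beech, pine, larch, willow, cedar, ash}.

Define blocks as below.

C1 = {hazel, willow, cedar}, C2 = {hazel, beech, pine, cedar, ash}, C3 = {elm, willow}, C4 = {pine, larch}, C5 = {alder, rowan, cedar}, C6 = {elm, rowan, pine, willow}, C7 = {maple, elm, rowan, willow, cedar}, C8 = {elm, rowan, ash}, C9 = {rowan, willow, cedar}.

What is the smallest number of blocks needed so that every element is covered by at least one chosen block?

4

Take {C2, C4, C5, C7}. Their union is {alder, maple, elm, hazel, rowan, beech, pine, larch, willow, cedar, ash}, which is all 11 elements.
No 3 of the 9 blocks cover everything (all 84 combinations miss at least one element), so 4 is optimal.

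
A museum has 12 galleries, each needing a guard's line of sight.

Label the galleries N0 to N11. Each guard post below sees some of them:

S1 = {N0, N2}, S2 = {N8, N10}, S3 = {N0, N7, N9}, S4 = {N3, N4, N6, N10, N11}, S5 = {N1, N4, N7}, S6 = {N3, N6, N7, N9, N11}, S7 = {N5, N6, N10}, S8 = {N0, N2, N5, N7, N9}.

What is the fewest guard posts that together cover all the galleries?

S2 and S5 and S6 and S8 together: S2 ∪ S5 ∪ S6 ∪ S8 = {N0, N1, N2, N3, N4, N5, N6, N7, N8, N9, N10, N11} — every gallery is covered.
Only S5 contains N1, so S5 is forced; the remaining 9 galleries need at least 3 more guard posts (each remaining guard post adds at most 4) — so at least 4 guard posts are needed, and 4 is optimal.

4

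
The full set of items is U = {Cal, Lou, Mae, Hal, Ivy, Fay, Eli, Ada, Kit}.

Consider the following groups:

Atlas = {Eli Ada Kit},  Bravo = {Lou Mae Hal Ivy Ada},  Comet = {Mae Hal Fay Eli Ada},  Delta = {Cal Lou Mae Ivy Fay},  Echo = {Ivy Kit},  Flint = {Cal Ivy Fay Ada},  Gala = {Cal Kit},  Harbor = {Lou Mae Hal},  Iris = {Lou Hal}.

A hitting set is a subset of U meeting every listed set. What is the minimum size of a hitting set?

3

The 3 items {Cal, Hal, Kit} hit every group.
No choice of 2 items meets every group, so 3 is the minimum.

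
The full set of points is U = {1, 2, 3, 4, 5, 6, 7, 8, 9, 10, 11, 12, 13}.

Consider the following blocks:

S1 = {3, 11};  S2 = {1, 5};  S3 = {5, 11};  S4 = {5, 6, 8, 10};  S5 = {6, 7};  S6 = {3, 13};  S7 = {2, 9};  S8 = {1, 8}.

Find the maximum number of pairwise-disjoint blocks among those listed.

S3, S5, S6, S7, S8 are pairwise disjoint (S3={5,11}; S5={6,7}; S6={3,13}; S7={2,9}; S8={1,8}).
Every remaining block overlaps one of these, and no 6 of the listed blocks are pairwise disjoint, so 5 is the maximum.

5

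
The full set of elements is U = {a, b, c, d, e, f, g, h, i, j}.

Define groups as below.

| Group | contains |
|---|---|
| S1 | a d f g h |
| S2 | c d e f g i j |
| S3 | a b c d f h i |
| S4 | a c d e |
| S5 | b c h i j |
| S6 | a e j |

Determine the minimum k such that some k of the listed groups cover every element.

2

Take {S2, S3}. Their union is {a, b, c, d, e, f, g, h, i, j}, which is all 10 elements.
No single group has all 10 elements (the largest, S2, has 7), so 2 is optimal.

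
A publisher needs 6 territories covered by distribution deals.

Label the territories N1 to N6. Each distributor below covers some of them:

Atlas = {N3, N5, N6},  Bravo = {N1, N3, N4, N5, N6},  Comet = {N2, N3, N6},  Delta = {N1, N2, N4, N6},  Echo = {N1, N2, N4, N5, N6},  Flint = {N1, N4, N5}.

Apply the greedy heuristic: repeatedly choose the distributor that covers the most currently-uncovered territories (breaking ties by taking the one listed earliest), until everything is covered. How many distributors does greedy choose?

2

Greedy: pick Bravo (covers 5 new) → pick Comet (covers 1 new). Total picks: 2.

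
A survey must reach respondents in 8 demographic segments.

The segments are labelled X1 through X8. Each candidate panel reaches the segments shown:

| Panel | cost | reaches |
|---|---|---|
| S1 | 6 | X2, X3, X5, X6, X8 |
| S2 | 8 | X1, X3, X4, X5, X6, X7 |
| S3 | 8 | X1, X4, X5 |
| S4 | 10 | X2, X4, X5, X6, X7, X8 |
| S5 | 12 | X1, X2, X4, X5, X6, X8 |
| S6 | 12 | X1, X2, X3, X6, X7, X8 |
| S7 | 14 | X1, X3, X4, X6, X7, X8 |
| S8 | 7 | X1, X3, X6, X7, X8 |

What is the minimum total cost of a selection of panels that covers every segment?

S1, S2 together cover every segment (S1 ∪ S2 = {X1, X2, X3, X4, X5, X6, X7, X8}); total cost 6 + 8 = 14.
No covering selection has total cost below 14.

14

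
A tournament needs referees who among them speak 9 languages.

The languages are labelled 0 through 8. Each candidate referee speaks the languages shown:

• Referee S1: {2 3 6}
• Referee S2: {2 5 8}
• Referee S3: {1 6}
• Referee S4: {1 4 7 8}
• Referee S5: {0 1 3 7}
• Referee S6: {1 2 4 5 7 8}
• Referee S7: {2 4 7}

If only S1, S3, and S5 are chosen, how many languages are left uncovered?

3

Union of S1, S3, S5 = {0, 1, 2, 3, 6, 7}.
Not covered: 4, 5, 8 — 3 languages.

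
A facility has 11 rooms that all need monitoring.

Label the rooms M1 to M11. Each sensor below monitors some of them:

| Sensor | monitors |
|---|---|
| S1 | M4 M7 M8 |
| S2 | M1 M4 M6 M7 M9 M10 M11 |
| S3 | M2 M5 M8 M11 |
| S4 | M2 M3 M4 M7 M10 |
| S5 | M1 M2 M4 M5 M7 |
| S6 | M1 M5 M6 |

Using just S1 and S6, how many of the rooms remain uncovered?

Union of S1, S6 = {M1, M4, M5, M6, M7, M8}.
Not covered: M2, M3, M9, M10, M11 — 5 rooms.

5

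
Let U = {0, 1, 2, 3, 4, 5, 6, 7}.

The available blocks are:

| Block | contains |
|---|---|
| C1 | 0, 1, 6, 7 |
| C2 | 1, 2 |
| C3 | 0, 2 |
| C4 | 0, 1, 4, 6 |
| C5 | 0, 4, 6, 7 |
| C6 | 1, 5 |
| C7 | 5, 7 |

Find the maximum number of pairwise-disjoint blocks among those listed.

2

C4, C7 are pairwise disjoint (C4={0,1,4,6}; C7={5,7}).
Every remaining block overlaps one of these, and no 3 of the listed blocks are pairwise disjoint, so 2 is the maximum.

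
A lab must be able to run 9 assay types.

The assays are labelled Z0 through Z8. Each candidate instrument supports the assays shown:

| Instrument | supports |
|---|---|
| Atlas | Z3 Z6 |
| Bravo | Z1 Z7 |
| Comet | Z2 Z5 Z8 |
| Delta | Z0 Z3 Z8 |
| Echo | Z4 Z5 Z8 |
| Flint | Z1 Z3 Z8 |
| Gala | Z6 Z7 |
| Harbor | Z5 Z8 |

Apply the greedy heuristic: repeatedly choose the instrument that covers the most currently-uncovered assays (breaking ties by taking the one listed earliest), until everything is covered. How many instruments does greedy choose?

Greedy: pick Comet (covers 3 new) → pick Atlas (covers 2 new) → pick Bravo (covers 2 new) → pick Delta (covers 1 new) → pick Echo (covers 1 new). Total picks: 5.

5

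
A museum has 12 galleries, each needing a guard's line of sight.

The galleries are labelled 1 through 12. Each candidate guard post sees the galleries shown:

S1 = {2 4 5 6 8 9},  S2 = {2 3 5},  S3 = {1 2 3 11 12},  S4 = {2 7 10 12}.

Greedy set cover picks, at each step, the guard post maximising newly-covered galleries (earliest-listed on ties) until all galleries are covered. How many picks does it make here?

3

Greedy: pick S1 (covers 6 new) → pick S3 (covers 4 new) → pick S4 (covers 2 new). Total picks: 3.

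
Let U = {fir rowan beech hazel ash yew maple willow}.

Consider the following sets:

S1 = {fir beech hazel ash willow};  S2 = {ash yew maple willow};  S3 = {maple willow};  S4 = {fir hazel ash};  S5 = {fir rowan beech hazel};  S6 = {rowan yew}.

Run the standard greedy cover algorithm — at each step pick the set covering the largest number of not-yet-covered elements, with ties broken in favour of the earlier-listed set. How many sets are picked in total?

3

Greedy: pick S1 (covers 5 new) → pick S2 (covers 2 new) → pick S5 (covers 1 new). Total picks: 3.
(The true minimum cover uses only 2 sets, so greedy is not optimal here.)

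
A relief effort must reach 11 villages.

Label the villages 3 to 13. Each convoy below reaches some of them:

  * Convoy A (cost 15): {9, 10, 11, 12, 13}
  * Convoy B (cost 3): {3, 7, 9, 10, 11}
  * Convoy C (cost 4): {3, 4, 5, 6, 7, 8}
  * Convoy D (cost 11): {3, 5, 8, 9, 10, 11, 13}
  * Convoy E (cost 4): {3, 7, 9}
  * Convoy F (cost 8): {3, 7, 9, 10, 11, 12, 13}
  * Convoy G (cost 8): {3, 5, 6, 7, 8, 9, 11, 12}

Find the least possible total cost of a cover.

12

C, F together cover every village (C ∪ F = {3, 4, 5, 6, 7, 8, 9, 10, 11, 12, 13}); total cost 4 + 8 = 12.
The greedy pick B, C, F costs 15; no covering selection beats 12.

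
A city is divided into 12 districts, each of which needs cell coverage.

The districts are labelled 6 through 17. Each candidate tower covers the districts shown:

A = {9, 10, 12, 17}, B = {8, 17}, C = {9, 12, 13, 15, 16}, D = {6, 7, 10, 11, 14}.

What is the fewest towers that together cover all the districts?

3

B and C and D together: B ∪ C ∪ D = {6, 7, 8, 9, 10, 11, 12, 13, 14, 15, 16, 17} — every district is covered.
Each tower has at most 5 districts, and 2·5 = 10 < 12 — so at least 3 towers are needed, and 3 is optimal.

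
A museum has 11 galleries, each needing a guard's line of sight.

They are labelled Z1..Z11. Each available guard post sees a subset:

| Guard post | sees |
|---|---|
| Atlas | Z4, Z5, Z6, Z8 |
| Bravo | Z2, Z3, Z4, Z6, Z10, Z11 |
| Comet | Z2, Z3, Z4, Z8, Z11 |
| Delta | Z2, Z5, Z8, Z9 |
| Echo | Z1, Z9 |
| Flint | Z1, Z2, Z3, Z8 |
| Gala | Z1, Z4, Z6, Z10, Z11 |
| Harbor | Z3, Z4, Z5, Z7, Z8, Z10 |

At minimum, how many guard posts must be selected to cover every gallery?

Delta and Gala and Harbor together: Delta ∪ Gala ∪ Harbor = {Z1, Z2, Z3, Z4, Z5, Z6, Z7, Z8, Z9, Z10, Z11} — every gallery is covered.
Only Harbor contains Z7, so Harbor is forced; the remaining 5 galleries need at least 2 more guard posts (each remaining guard post adds at most 3) — so at least 3 guard posts are needed, and 3 is optimal.

3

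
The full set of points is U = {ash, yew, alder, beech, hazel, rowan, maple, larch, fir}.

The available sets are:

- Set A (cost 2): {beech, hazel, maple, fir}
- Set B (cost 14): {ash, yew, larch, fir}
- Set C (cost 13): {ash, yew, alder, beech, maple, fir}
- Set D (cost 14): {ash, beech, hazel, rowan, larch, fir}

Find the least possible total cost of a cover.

27

C, D together cover every point (C ∪ D = {ash, yew, alder, beech, hazel, rowan, maple, larch, fir}); total cost 13 + 14 = 27.
The greedy pick A, C, D costs 29; no covering selection beats 27.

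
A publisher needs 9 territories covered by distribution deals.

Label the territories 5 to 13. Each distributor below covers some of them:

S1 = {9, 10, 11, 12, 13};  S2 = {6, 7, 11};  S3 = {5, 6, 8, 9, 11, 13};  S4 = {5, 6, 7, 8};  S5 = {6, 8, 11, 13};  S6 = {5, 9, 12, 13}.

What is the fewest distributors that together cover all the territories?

Take {S1, S4}. Their union is {5, 6, 7, 8, 9, 10, 11, 12, 13}, which is all 9 territories.
No single distributor has all 9 territories (the largest, S3, has 6), so 2 is optimal.

2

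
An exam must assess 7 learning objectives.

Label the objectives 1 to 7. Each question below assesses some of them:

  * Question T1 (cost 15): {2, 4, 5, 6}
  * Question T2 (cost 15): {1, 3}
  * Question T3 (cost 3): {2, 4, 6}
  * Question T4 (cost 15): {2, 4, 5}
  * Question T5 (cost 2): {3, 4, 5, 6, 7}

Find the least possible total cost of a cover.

20

T2, T3, T5 together cover every objective (T2 ∪ T3 ∪ T5 = {1, 2, 3, 4, 5, 6, 7}); total cost 15 + 3 + 2 = 20.
No covering selection has total cost below 20.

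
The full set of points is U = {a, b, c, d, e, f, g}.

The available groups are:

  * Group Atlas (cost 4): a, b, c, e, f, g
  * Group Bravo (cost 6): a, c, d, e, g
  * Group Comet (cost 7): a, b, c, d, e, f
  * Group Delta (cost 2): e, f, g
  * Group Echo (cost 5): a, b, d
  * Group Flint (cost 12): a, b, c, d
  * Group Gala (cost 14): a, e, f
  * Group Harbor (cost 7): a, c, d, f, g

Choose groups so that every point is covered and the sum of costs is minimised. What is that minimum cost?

Comet, Delta together cover every point (Comet ∪ Delta = {a, b, c, d, e, f, g}); total cost 7 + 2 = 9.
No covering selection has total cost below 9.

9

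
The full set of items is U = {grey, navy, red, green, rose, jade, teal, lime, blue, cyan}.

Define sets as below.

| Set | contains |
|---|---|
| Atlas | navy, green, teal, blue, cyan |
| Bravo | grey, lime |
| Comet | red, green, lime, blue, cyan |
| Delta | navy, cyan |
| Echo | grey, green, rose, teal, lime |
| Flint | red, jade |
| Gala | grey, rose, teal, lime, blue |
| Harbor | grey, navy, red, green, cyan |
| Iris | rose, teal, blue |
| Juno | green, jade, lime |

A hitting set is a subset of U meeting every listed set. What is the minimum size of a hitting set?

Take H = {grey, navy, jade, blue}. Each listed set contains at least one of these, so H is a hitting set of size 4.
The sets Bravo, Delta, Flint, Iris are pairwise disjoint, so any hitting set needs a separate item for each — at least 4. Hence 4 is optimal.

4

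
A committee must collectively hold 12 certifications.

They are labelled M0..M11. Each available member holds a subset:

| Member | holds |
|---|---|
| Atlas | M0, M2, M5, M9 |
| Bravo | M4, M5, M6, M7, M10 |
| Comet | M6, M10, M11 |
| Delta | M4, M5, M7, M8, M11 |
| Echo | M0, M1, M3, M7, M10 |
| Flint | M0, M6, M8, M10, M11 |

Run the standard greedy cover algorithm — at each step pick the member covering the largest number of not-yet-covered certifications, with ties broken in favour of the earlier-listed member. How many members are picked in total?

Greedy: pick Bravo (covers 5 new) → pick Atlas (covers 3 new) → pick Delta (covers 2 new) → pick Echo (covers 2 new). Total picks: 4.

4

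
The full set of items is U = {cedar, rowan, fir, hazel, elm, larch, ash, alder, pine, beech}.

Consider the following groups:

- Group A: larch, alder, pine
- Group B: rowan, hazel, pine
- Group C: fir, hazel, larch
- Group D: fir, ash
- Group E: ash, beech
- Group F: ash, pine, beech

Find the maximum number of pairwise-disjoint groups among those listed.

2

B, D are pairwise disjoint (B={rowan,hazel,pine}; D={fir,ash}).
Every remaining group overlaps one of these, and no 3 of the listed groups are pairwise disjoint, so 2 is the maximum.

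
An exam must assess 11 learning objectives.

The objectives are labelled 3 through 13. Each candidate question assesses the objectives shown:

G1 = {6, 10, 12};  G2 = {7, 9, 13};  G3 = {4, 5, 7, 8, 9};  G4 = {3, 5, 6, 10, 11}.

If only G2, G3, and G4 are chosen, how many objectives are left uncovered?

1

Union of G2, G3, G4 = {3, 4, 5, 6, 7, 8, 9, 10, 11, 13}.
Not covered: 12 — 1 objective.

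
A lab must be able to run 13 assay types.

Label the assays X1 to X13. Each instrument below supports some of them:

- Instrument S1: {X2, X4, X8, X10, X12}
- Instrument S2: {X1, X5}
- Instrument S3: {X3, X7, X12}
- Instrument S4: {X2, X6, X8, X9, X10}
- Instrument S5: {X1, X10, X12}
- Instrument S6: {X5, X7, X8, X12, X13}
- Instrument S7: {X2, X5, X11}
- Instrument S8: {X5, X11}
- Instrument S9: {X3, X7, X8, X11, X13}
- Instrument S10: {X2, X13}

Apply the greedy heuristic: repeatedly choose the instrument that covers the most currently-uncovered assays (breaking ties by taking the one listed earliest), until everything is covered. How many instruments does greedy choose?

4

Greedy: pick S1 (covers 5 new) → pick S9 (covers 4 new) → pick S2 (covers 2 new) → pick S4 (covers 2 new). Total picks: 4.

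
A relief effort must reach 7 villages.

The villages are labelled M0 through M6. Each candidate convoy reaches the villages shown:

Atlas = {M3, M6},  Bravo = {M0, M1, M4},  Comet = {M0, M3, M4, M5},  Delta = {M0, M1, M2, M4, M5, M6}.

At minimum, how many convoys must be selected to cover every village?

Take {Atlas, Delta}. Their union is {M0, M1, M2, M3, M4, M5, M6}, which is all 7 villages.
No single convoy has all 7 villages (the largest, Delta, has 6), so 2 is optimal.

2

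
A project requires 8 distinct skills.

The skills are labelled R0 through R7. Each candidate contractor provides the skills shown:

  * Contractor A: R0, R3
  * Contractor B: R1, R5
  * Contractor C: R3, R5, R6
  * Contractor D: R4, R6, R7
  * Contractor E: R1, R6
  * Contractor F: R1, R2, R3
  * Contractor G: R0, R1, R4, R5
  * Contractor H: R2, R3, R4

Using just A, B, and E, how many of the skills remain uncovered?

Union of A, B, E = {R0, R1, R3, R5, R6}.
Not covered: R2, R4, R7 — 3 skills.

3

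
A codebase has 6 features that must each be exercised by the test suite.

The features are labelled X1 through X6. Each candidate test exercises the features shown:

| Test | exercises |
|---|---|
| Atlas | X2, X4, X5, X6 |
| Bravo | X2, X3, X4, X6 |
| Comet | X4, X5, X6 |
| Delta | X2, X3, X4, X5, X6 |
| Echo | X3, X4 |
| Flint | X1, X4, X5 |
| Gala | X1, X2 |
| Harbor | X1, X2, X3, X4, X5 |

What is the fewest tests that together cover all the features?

2

Delta and Harbor together: Delta ∪ Harbor = {X1, X2, X3, X4, X5, X6} — every feature is covered.
No single test has all 6 features (the largest, Delta, has 5), so 2 is optimal.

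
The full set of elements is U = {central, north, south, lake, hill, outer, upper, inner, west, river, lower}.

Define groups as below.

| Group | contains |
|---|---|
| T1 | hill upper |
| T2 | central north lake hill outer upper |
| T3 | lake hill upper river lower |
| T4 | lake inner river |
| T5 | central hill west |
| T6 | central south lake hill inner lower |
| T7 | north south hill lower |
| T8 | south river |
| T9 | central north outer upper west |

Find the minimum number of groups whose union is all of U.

T6 and T8 and T9 together: T6 ∪ T8 ∪ T9 = {central, north, south, lake, hill, outer, upper, inner, west, river, lower} — every element is covered.
No 2 of the 9 groups cover everything (all 36 combinations miss at least one element), so 3 is optimal.

3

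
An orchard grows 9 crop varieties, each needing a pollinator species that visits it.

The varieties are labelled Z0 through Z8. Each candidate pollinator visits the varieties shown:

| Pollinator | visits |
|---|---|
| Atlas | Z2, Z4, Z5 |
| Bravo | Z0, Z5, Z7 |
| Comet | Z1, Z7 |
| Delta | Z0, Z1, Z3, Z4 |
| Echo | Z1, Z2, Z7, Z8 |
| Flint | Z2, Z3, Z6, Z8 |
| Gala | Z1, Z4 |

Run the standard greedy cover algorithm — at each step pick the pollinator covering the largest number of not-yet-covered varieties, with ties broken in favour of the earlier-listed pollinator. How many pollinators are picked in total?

4

Greedy: pick Delta (covers 4 new) → pick Echo (covers 3 new) → pick Atlas (covers 1 new) → pick Flint (covers 1 new). Total picks: 4.
(The true minimum cover uses only 3 pollinators, so greedy is not optimal here.)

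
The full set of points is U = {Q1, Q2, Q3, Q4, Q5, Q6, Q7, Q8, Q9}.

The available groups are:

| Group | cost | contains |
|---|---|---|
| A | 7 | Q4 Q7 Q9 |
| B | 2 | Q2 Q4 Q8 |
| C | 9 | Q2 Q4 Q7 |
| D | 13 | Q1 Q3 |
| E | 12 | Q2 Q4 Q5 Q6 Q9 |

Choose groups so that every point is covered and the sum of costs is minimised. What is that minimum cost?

34

A, B, D, E together cover every point (A ∪ B ∪ D ∪ E = {Q1, Q2, Q3, Q4, Q5, Q6, Q7, Q8, Q9}); total cost 7 + 2 + 13 + 12 = 34.
No covering selection has total cost below 34.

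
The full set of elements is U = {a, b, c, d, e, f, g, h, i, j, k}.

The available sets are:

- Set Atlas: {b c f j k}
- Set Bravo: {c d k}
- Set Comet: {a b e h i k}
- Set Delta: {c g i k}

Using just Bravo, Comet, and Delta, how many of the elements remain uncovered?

2

Union of Bravo, Comet, Delta = {a, b, c, d, e, g, h, i, k}.
Not covered: f, j — 2 elements.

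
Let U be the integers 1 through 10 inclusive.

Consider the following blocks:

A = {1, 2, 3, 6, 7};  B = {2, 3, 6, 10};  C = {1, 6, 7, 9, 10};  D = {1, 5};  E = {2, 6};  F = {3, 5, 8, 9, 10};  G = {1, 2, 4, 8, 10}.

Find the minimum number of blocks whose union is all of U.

A and F and G together: A ∪ F ∪ G = {1, 2, 3, 4, 5, 6, 7, 8, 9, 10} — every element is covered.
Only G contains 4, so G is forced; the remaining 5 elements need at least 2 more blocks (each remaining block adds at most 3) — so at least 3 blocks are needed, and 3 is optimal.

3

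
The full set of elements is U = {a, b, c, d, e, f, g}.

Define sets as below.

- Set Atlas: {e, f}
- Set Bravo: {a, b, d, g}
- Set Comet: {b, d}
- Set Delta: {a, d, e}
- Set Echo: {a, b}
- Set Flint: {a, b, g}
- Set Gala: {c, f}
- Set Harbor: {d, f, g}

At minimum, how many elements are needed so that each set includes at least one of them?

The 3 elements {b, d, f} hit every set.
No choice of 2 elements meets every set, so 3 is the minimum.

3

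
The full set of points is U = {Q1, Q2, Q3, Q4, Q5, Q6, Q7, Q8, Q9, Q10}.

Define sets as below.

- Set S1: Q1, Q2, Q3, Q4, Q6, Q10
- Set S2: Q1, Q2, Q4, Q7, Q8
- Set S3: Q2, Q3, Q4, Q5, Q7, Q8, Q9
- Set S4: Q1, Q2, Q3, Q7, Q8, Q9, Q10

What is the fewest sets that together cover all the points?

S1 and S3 cover everything between them: the union {Q1, Q2, Q3, Q4, Q5, Q6, Q7, Q8, Q9, Q10} is all of U.
No single set has all 10 points (the largest, S3, has 7), so 2 is optimal.

2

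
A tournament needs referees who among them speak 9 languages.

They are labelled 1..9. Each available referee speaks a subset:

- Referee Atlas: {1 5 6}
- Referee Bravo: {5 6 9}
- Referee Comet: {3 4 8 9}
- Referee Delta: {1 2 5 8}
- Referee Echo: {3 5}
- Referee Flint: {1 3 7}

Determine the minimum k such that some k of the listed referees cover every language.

4

Bravo and Comet and Delta and Flint together: Bravo ∪ Comet ∪ Delta ∪ Flint = {1, 2, 3, 4, 5, 6, 7, 8, 9} — every language is covered.
No 3 of the 6 referees cover everything (all 20 combinations miss at least one language), so 4 is optimal.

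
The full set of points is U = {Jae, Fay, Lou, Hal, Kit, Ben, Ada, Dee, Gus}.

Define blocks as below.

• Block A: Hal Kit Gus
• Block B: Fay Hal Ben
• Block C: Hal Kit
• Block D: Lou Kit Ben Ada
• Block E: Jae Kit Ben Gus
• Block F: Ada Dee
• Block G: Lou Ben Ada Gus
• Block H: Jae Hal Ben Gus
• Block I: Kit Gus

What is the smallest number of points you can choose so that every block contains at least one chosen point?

The 3 points {Kit, Ben, Ada} hit every block.
The blocks B, F, I are pairwise disjoint, so any hitting set needs a separate point for each — at least 3. Hence 3 is optimal.

3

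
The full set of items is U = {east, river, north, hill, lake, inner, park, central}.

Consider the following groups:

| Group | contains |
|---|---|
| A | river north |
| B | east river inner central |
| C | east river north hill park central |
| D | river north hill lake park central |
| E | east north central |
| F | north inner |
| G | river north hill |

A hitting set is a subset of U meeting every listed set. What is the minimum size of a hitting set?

2

H = {north, central} meets every group (each contains at least one member of H), and |H| = 2.
No single item lies in every group, so at least 2 are needed and 2 is optimal.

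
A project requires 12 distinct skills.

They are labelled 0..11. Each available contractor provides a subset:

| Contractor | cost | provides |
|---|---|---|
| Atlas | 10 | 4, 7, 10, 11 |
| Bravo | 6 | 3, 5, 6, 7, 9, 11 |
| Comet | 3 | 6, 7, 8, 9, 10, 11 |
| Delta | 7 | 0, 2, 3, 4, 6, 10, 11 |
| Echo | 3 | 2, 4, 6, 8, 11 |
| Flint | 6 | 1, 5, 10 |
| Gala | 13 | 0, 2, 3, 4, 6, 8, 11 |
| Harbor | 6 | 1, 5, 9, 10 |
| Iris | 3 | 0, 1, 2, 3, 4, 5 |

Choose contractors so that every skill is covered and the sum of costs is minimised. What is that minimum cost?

Comet, Iris together cover every skill (Comet ∪ Iris = {0, 1, 2, 3, 4, 5, 6, 7, 8, 9, 10, 11}); total cost 3 + 3 = 6.
No covering selection has total cost below 6.

6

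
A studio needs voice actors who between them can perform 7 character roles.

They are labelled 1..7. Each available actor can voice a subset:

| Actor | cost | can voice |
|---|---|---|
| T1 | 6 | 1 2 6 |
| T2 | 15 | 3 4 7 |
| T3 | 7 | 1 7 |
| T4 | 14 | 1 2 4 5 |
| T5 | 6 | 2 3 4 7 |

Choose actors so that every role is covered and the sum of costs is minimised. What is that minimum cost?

26

T1, T4, T5 together cover every role (T1 ∪ T4 ∪ T5 = {1, 2, 3, 4, 5, 6, 7}); total cost 6 + 14 + 6 = 26.
No covering selection has total cost below 26.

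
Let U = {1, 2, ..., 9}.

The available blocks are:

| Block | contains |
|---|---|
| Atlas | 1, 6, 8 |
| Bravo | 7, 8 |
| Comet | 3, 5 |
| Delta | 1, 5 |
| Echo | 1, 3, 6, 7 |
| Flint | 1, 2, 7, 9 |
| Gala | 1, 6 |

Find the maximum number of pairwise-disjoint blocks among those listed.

Bravo, Comet, Gala are pairwise disjoint (Bravo={7,8}; Comet={3,5}; Gala={1,6}).
Every remaining block overlaps one of these, and no 4 of the listed blocks are pairwise disjoint, so 3 is the maximum.

3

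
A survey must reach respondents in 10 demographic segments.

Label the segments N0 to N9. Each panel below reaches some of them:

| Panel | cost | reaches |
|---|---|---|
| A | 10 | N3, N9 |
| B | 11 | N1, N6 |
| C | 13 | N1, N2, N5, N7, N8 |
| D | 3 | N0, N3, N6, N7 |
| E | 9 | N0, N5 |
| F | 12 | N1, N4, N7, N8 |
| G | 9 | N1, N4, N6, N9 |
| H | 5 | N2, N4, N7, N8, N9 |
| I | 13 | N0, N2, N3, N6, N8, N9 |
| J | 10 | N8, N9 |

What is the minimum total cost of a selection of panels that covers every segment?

21

C, D, H together cover every segment (C ∪ D ∪ H = {N0, N1, N2, N3, N4, N5, N6, N7, N8, N9}); total cost 13 + 3 + 5 = 21.
No covering selection has total cost below 21.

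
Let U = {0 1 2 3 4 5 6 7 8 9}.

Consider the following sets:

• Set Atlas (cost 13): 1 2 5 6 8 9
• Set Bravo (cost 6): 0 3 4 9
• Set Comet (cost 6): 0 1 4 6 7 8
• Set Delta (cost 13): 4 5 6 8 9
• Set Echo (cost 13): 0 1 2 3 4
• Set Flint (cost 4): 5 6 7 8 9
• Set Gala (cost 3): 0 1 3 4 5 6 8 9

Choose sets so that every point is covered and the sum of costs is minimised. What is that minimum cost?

Echo, Flint together cover every point (Echo ∪ Flint = {0, 1, 2, 3, 4, 5, 6, 7, 8, 9}); total cost 13 + 4 = 17.
The greedy pick Gala, Flint, Atlas costs 20; no covering selection beats 17.

17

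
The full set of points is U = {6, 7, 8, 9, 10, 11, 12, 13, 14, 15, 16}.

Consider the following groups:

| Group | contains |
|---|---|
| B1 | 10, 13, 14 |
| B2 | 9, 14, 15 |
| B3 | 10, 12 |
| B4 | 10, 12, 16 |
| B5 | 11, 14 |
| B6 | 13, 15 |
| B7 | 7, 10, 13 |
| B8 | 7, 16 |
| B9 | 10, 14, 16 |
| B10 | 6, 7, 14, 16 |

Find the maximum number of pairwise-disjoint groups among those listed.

4

B3, B5, B6, B8 are pairwise disjoint (B3={10,12}; B5={11,14}; B6={13,15}; B8={7,16}).
Every remaining group overlaps one of these, and no 5 of the listed groups are pairwise disjoint, so 4 is the maximum.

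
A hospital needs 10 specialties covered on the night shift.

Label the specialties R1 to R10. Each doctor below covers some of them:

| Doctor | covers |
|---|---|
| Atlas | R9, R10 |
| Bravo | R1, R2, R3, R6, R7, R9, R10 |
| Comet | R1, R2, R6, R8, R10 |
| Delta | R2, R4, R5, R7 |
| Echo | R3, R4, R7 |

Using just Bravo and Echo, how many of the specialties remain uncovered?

Union of Bravo, Echo = {R1, R2, R3, R4, R6, R7, R9, R10}.
Not covered: R5, R8 — 2 specialties.

2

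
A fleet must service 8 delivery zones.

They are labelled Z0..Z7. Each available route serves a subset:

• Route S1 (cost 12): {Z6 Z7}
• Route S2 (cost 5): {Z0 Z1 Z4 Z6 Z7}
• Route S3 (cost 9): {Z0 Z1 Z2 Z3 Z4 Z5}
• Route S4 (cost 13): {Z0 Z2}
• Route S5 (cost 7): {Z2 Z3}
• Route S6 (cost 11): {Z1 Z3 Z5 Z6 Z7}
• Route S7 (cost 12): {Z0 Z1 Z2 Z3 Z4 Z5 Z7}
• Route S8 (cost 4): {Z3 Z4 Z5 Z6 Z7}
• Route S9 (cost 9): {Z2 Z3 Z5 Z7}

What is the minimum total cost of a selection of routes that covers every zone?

S3, S8 together cover every zone (S3 ∪ S8 = {Z0, Z1, Z2, Z3, Z4, Z5, Z6, Z7}); total cost 9 + 4 = 13.
The greedy pick S8, S2, S5 costs 16; no covering selection beats 13.

13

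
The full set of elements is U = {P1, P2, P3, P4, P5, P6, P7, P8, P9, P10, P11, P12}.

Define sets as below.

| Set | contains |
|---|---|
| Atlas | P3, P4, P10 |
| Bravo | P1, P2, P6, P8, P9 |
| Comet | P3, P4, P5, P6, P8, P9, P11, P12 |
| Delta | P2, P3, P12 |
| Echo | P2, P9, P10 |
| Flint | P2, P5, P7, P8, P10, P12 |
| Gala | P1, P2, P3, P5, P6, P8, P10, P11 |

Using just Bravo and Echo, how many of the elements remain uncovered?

Union of Bravo, Echo = {P1, P2, P6, P8, P9, P10}.
Not covered: P3, P4, P5, P7, P11, P12 — 6 elements.

6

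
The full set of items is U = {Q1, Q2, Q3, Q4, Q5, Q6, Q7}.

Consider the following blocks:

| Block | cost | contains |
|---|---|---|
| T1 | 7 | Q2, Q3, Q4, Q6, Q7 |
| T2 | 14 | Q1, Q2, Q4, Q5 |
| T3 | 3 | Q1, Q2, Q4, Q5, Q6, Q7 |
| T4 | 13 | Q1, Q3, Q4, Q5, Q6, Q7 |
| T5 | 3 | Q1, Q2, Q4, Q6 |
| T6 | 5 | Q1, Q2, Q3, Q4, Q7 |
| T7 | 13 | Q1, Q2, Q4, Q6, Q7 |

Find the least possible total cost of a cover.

8

T3, T6 together cover every item (T3 ∪ T6 = {Q1, Q2, Q3, Q4, Q5, Q6, Q7}); total cost 3 + 5 = 8.
No covering selection has total cost below 8.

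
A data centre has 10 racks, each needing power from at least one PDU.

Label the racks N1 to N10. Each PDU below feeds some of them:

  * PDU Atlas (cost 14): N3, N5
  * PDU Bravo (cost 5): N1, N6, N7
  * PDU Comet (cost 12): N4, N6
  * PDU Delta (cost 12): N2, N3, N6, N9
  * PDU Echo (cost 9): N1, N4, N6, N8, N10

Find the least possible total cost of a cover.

40

Atlas, Bravo, Delta, Echo together cover every rack (Atlas ∪ Bravo ∪ Delta ∪ Echo = {N1, N2, N3, N4, N5, N6, N7, N8, N9, N10}); total cost 14 + 5 + 12 + 9 = 40.
No covering selection has total cost below 40.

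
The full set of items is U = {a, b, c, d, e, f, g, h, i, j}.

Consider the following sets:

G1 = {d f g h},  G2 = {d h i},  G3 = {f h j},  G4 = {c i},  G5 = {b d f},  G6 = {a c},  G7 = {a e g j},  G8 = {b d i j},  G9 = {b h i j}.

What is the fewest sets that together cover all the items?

G5, G6, G7, and G9 cover everything between them: the union {a, b, c, d, e, f, g, h, i, j} is all of U.
No 3 of the 9 sets cover everything (all 84 combinations miss at least one item), so 4 is optimal.

4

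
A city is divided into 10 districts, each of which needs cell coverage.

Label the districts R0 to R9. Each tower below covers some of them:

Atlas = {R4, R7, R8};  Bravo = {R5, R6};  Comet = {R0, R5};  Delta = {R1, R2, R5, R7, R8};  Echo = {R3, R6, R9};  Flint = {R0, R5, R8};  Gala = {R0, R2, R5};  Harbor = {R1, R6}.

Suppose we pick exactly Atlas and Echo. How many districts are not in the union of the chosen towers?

4

Union of Atlas, Echo = {R3, R4, R6, R7, R8, R9}.
Not covered: R0, R1, R2, R5 — 4 districts.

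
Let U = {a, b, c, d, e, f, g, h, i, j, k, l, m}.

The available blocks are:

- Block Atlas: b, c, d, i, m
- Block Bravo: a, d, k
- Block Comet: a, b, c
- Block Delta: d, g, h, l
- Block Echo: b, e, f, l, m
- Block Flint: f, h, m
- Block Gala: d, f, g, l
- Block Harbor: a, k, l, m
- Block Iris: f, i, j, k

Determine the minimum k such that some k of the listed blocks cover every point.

Comet, Delta, Echo, and Iris cover everything between them: the union {a, b, c, d, e, f, g, h, i, j, k, l, m} is all of U.
Only Echo contains e, so Echo is forced; the remaining 8 points need at least 3 more blocks (each remaining block adds at most 3) — so at least 4 blocks are needed, and 4 is optimal.

4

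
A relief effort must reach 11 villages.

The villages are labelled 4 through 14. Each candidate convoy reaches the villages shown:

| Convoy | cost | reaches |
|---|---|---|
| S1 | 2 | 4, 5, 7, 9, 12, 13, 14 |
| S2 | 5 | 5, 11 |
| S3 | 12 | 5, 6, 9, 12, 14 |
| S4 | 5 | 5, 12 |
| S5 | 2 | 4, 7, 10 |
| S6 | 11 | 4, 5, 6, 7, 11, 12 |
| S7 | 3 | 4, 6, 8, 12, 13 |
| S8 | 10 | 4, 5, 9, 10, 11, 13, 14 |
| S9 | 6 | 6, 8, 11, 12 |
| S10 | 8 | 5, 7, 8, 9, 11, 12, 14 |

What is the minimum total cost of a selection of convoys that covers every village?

10

S1, S5, S9 together cover every village (S1 ∪ S5 ∪ S9 = {4, 5, 6, 7, 8, 9, 10, 11, 12, 13, 14}); total cost 2 + 2 + 6 = 10.
The greedy pick S1, S7, S5, S2 costs 12; no covering selection beats 10.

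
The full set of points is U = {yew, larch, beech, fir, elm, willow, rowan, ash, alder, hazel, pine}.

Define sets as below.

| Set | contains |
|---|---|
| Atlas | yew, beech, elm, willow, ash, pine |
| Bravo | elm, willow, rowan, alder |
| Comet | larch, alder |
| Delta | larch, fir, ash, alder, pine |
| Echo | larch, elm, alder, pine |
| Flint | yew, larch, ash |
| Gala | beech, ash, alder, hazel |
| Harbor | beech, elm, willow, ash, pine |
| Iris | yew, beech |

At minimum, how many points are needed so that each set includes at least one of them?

Take H = {yew, alder, pine}. Each listed set contains at least one of these, so H is a hitting set of size 3.
No choice of 2 points meets every set, so 3 is the minimum.

3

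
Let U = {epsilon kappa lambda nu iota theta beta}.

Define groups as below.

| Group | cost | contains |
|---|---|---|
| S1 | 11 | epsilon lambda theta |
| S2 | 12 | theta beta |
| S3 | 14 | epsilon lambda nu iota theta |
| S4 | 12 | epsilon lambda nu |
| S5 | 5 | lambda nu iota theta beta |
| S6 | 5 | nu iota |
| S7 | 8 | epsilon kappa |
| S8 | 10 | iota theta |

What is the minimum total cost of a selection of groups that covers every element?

S5, S7 together cover every element (S5 ∪ S7 = {epsilon, kappa, lambda, nu, iota, theta, beta}); total cost 5 + 8 = 13.
No covering selection has total cost below 13.

13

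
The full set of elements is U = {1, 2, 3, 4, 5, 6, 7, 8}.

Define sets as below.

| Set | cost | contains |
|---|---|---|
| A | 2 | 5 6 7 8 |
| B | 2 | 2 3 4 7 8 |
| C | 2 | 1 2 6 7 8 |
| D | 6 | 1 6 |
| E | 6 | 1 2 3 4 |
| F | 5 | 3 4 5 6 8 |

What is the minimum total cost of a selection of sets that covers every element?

6

A, B, C together cover every element (A ∪ B ∪ C = {1, 2, 3, 4, 5, 6, 7, 8}); total cost 2 + 2 + 2 = 6.
No covering selection has total cost below 6.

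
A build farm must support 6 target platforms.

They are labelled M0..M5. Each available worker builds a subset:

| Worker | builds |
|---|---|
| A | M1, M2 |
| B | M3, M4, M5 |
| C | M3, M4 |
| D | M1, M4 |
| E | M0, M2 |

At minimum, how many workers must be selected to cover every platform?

3

Take {A, B, E}. Their union is {M0, M1, M2, M3, M4, M5}, which is all 6 platforms.
Only E contains M0, so E is forced; the remaining 4 platforms need at least 2 more workers (each remaining worker adds at most 3) — so at least 3 workers are needed, and 3 is optimal.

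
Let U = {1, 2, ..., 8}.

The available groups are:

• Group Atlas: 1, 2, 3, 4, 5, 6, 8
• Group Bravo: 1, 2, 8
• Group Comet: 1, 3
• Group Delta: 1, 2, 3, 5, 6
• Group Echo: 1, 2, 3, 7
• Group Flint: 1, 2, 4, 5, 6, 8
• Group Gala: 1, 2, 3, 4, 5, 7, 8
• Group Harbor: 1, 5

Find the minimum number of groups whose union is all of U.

2

Take {Atlas, Gala}. Their union is {1, 2, 3, 4, 5, 6, 7, 8}, which is all 8 items.
No single group has all 8 items (the largest, Atlas, has 7), so 2 is optimal.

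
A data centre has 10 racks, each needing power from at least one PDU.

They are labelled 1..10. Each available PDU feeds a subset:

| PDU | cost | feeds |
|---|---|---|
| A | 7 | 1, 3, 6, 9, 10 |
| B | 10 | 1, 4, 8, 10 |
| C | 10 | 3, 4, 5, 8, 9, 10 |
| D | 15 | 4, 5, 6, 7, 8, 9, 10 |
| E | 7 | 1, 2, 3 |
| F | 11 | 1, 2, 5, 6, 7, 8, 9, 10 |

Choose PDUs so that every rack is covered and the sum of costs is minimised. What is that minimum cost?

21

C, F together cover every rack (C ∪ F = {1, 2, 3, 4, 5, 6, 7, 8, 9, 10}); total cost 10 + 11 = 21.
No covering selection has total cost below 21.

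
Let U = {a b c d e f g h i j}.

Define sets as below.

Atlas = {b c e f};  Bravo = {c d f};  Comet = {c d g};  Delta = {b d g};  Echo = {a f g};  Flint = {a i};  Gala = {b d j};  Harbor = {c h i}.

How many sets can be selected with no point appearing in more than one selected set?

3

Echo, Gala, Harbor are pairwise disjoint (Echo={a,f,g}; Gala={b,d,j}; Harbor={c,h,i}).
Every remaining set overlaps one of these, and no 4 of the listed sets are pairwise disjoint, so 3 is the maximum.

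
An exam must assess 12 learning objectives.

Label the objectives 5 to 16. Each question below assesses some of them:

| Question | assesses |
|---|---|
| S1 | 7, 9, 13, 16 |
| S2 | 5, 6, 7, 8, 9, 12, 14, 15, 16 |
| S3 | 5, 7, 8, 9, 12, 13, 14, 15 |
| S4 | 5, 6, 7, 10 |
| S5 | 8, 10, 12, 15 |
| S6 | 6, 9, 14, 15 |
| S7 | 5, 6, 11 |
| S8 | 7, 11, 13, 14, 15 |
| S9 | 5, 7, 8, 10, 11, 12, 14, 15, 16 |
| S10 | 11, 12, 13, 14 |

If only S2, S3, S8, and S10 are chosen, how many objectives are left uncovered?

1

Union of S2, S3, S8, S10 = {5, 6, 7, 8, 9, 11, 12, 13, 14, 15, 16}.
Not covered: 10 — 1 objective.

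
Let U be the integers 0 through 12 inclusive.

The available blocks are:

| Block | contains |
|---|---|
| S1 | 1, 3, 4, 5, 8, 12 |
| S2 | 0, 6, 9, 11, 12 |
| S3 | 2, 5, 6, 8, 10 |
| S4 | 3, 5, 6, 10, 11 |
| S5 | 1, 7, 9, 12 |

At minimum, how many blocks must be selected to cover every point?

4

S1, S2, S3, and S5 cover everything between them: the union {0, 1, 2, 3, 4, 5, 6, 7, 8, 9, 10, 11, 12} is all of U.
No 3 of the 5 blocks cover everything (all 10 combinations miss at least one point), so 4 is optimal.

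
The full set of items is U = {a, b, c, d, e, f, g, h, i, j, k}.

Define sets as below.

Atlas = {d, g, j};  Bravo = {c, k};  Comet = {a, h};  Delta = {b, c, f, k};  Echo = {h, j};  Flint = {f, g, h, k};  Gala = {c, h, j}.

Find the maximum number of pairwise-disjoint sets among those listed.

3

Atlas, Comet, Delta are pairwise disjoint (Atlas={d,g,j}; Comet={a,h}; Delta={b,c,f,k}).
Every remaining set overlaps one of these, and no 4 of the listed sets are pairwise disjoint, so 3 is the maximum.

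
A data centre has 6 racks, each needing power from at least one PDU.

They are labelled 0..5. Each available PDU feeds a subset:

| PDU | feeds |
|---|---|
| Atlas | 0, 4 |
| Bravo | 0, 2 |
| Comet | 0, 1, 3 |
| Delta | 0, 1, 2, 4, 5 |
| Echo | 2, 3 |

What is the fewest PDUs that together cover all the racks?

Delta and Echo together: Delta ∪ Echo = {0, 1, 2, 3, 4, 5} — every rack is covered.
No single PDU has all 6 racks (the largest, Delta, has 5), so 2 is optimal.

2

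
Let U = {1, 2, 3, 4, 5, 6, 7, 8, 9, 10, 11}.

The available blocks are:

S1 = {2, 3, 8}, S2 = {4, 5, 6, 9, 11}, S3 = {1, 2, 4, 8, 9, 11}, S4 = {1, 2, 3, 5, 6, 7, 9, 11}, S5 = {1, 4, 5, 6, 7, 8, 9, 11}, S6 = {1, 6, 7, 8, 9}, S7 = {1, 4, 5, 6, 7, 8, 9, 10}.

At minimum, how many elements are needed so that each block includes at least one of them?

2

The 2 elements {2, 9} hit every block.
The blocks S1, S2 are pairwise disjoint, so any hitting set needs a separate element for each — at least 2. Hence 2 is optimal.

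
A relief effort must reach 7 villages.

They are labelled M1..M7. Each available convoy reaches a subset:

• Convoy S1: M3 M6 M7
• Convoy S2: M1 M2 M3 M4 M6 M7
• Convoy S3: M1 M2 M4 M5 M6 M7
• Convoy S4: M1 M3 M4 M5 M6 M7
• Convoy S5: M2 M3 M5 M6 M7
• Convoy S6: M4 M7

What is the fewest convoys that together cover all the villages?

2

S3 and S4 together: S3 ∪ S4 = {M1, M2, M3, M4, M5, M6, M7} — every village is covered.
No single convoy has all 7 villages (the largest, S2, has 6), so 2 is optimal.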